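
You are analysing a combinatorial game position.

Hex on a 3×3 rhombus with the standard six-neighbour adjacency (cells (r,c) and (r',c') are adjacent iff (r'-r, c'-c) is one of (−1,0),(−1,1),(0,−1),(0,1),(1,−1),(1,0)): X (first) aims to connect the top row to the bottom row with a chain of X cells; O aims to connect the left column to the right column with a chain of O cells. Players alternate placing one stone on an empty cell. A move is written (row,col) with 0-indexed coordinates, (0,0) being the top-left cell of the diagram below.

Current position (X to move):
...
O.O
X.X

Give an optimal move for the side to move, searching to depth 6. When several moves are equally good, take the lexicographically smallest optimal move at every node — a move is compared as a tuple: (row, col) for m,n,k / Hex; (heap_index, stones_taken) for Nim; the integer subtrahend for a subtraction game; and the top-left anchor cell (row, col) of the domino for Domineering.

X's best at [.../O.O/X.X]: (1,1)

ply 1, X at .../O.O/X.X | (0,0)=-1→X../O.O/X.X; (0,1)=-1→.X./O.O/X.X; (0,2)=-1→..X/O.O/X.X; (1,1)=+1→.../OXO/X.X*; (2,1)=-1→.../O.O/XXX
ply 2, O at .../OXO/X.X | (0,0)=-1→O../OXO/X.X*; (0,1)=-1→.O./OXO/X.X; (0,2)=-1→..O/OXO/X.X; (2,1)=-1→.../OXO/XOX
ply 3, X at O../OXO/X.X | (0,1)=+1→OX./OXO/X.X*; (0,2)=+1→O.X/OXO/X.X; (2,1)=+1→O../OXO/XXX
ply 4: OX./OXO/X.X is terminal -1 (O); from .../O.O/X.X depth 6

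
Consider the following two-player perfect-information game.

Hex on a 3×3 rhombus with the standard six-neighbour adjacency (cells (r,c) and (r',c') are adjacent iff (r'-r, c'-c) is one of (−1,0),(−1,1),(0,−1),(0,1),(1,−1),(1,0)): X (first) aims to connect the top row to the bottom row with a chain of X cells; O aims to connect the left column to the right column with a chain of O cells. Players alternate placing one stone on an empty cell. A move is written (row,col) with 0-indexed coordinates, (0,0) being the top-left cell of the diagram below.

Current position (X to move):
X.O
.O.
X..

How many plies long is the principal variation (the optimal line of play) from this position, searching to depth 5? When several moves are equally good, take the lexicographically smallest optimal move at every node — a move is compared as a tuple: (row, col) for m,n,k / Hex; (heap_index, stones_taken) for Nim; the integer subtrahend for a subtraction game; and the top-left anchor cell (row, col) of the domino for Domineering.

ply 1, X at X.O/.O./X.. | (0,1)=-1→XXO/.O./X..; (1,0)=+1→X.O/XO./X..*; (1,2)=-1→X.O/.OX/X..; (2,1)=-1→X.O/.O./XX.; (2,2)=-1→X.O/.O./X.X
ply 2: X.O/XO./X.. is terminal -1 (O); from X.O/.O./X.. depth 5

PV length from [X.O/.O./X..]: 1 ply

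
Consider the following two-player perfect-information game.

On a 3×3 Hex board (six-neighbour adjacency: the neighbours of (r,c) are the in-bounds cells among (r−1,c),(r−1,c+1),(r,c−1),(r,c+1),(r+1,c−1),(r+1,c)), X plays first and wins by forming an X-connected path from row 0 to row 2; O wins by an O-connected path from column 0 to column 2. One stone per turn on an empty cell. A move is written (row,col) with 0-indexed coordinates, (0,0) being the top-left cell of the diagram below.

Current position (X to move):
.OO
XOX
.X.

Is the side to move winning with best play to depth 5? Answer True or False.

p1 X@[.OO/XOX/.X.]: (0,0)[XOO/XOX/.X.]-1* (2,0)[.OO/XOX/XX.]-1 (2,2)[.OO/XOX/.XX]-1
p2 O@[XOO/XOX/.X.]: (2,0)[XOO/XOX/OX.]+1* (2,2)[XOO/XOX/.XO]-1
p3 X@[XOO/XOX/OX.] terminal -1; root [.OO/XOX/.X.] d5

X winning at [.OO/XOX/.X.]: False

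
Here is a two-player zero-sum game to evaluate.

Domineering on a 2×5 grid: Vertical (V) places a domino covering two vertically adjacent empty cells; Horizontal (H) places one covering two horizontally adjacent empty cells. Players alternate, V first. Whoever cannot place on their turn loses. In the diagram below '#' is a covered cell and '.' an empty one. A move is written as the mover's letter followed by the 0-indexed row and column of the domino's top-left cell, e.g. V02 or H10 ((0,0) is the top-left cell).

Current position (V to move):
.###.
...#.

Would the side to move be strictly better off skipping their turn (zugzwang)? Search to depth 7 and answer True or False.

ply 1, V at .###./...#. | V00=+1→####./#..#.*; V04=-1→.####/...##
ply 2, H at ####./#..#. | H11=-1→####./####.*
ply 3, V at ####./####. | V04=+1→#####/#####*
ply 4: #####/##### is terminal -1 (H); from .###./...#. depth 7
pass branch (H moves first from the same position):
  | ply 1, H at .###./...#. | H10=-1→.###./##.#.*; H11=-1→.###./.###.
  | ply 2, V at .###./##.#. | V04=+1→.####/##.##*
  | ply 3: .####/##.## is terminal -1 (H); from .###./...#. depth 7
V moving scores +1; V passing scores +1

zugzwang(.###./...#., V) = False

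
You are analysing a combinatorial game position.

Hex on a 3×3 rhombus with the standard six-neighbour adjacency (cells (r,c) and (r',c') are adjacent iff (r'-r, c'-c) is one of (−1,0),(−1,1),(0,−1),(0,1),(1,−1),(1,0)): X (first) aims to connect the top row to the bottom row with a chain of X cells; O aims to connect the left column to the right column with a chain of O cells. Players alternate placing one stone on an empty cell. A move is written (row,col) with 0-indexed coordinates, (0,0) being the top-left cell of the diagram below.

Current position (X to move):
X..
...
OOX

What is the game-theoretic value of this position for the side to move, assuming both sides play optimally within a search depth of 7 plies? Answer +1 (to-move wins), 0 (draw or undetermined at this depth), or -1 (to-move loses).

[X../.../OOX] X move#1: (0,1):-1/XX./.../OOX, (0,2):-1/X.X/.../OOX, (1,0):-1/X../X../OOX, (1,1):-1/X../.X./OOX, (1,2):+1/X../..X/OOX*
[X../..X/OOX] O move#2: (0,1):-1/XO./..X/OOX*, (0,2):-1/X.O/..X/OOX, (1,0):-1/X../O.X/OOX, (1,1):-1/X../.OX/OOX
[XO./..X/OOX] X move#3: (0,2):+1/XOX/..X/OOX*, (1,0):+1/XO./X.X/OOX, (1,1):+1/XO./.XX/OOX
[XOX/..X/OOX] end (terminal -1, O#4); searched X../.../OOX to 7

value(X../.../OOX, X) = +1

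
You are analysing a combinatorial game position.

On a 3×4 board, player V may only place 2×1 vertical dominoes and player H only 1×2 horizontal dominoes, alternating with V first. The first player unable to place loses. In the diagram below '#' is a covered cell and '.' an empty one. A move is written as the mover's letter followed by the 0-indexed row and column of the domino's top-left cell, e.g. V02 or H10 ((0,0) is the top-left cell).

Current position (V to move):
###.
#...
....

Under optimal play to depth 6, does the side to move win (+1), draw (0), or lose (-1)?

value(###./#.../...., V) = +1

ply 1, V at ###./#.../.... | V03=-1→####/#..#/....; V11=-1→###./##../.#..; V12=+1→###./#.#./..#.*; V13=-1→###./#..#/...#
ply 2, H at ###./#.#./..#. | H20=-1→###./#.#./###.*
ply 3, V at ###./#.#./###. | V03=+1→####/#.##/###.*; V13=+1→###./#.##/####
ply 4: ####/#.##/###. is terminal -1 (H); from ###./#.../.... depth 6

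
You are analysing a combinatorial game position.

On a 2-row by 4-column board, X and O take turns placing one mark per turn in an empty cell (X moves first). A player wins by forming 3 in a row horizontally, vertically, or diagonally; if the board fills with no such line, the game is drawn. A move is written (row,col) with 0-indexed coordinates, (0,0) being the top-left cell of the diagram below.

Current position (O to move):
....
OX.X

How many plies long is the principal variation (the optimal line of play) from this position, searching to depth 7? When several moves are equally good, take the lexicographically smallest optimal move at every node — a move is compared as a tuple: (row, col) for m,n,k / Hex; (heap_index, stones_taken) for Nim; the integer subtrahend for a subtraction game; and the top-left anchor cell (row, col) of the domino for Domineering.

p1 O@[..../OX.X]: (0,0)[O.../OX.X]-1 (0,1)[.O../OX.X]-1 (0,2)[..O./OX.X]-1 (0,3)[...O/OX.X]-1 (1,2)[..../OXOX]+0*
p2 X@[..../OXOX]: (0,0)[X.../OXOX]+0* (0,1)[.X../OXOX]+0 (0,2)[..X./OXOX]+0 (0,3)[...X/OXOX]+0
p3 O@[X.../OXOX]: (0,1)[XO../OXOX]+0* (0,2)[X.O./OXOX]+0 (0,3)[X..O/OXOX]+0
p4 X@[XO../OXOX]: (0,2)[XOX./OXOX]+0* (0,3)[XO.X/OXOX]+0
p5 O@[XOX./OXOX]: (0,3)[XOXO/OXOX]+0*
p6 X@[XOXO/OXOX] terminal +0; root [..../OX.X] d7

PV length from [..../OX.X]: 5 plies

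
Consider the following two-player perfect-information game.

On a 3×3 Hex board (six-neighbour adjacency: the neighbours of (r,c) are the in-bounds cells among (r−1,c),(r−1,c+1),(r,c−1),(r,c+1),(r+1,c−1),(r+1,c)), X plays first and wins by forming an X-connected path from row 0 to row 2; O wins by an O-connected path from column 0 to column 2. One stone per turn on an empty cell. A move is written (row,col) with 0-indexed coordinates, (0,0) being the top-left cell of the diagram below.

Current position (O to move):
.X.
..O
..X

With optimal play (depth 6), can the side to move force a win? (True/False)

ply 1, O at .X./..O/..X | (0,0)=-1→OX./..O/..X; (0,2)=-1→.XO/..O/..X; (1,0)=-1→.X./O.O/..X; (1,1)=+1→.X./.OO/..X*; (2,0)=+1→.X./..O/O.X; (2,1)=-1→.X./..O/.OX
ply 2, X at .X./.OO/..X | (0,0)=-1→XX./.OO/..X*; (0,2)=-1→.XX/.OO/..X; (1,0)=-1→.X./XOO/..X; (2,0)=-1→.X./.OO/X.X; (2,1)=-1→.X./.OO/.XX
ply 3, O at XX./.OO/..X | (0,2)=+1→XXO/.OO/..X*; (1,0)=+1→XX./OOO/..X; (2,0)=+1→XX./.OO/O.X; (2,1)=+1→XX./.OO/.OX
ply 4, X at XXO/.OO/..X | (1,0)=-1→XXO/XOO/..X*; (2,0)=-1→XXO/.OO/X.X; (2,1)=-1→XXO/.OO/.XX
ply 5, O at XXO/XOO/..X | (2,0)=+1→XXO/XOO/O.X*; (2,1)=-1→XXO/XOO/.OX
ply 6: XXO/XOO/O.X is terminal -1 (X); from .X./..O/..X depth 6

O winning at [.X./..O/..X]: True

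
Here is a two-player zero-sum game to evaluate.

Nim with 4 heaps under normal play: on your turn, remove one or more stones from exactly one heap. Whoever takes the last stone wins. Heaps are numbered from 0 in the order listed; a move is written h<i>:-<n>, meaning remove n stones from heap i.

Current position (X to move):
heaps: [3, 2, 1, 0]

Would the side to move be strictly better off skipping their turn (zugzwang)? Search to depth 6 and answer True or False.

zugzwang((3,2,1,0), X) = True

[(3,2,1,0)] X move#1: h0:-1:-1/(2,2,1,0)*, h0:-2:-1/(1,2,1,0), h0:-3:-1/(0,2,1,0), h1:-1:-1/(3,1,1,0), h1:-2:-1/(3,0,1,0), h2:-1:-1/(3,2,0,0)
[(2,2,1,0)] O move#2: h0:-1:-1/(1,2,1,0), h0:-2:-1/(0,2,1,0), h1:-1:-1/(2,1,1,0), h1:-2:-1/(2,0,1,0), h2:-1:+1/(2,2,0,0)*
[(2,2,0,0)] X move#3: h0:-1:-1/(1,2,0,0)*, h0:-2:-1/(0,2,0,0), h1:-1:-1/(2,1,0,0), h1:-2:-1/(2,0,0,0)
[(1,2,0,0)] O move#4: h0:-1:-1/(0,2,0,0), h1:-1:+1/(1,1,0,0)*, h1:-2:-1/(1,0,0,0)
[(1,1,0,0)] X move#5: h0:-1:-1/(0,1,0,0)*, h1:-1:-1/(1,0,0,0)
[(0,1,0,0)] O move#6: h1:-1:+1/(0,0,0,0)*
[(0,0,0,0)] end (terminal -1, X#7); searched (3,2,1,0) to 6
suppose X passes — search the same position with O to move:
pass> [(3,2,1,0)] O move#1: h0:-1:-1/(2,2,1,0)*, h0:-2:-1/(1,2,1,0), h0:-3:-1/(0,2,1,0), h1:-1:-1/(3,1,1,0), h1:-2:-1/(3,0,1,0), h2:-1:-1/(3,2,0,0)
pass> [(2,2,1,0)] X move#2: h0:-1:-1/(1,2,1,0), h0:-2:-1/(0,2,1,0), h1:-1:-1/(2,1,1,0), h1:-2:-1/(2,0,1,0), h2:-1:+1/(2,2,0,0)*
pass> [(2,2,0,0)] O move#3: h0:-1:-1/(1,2,0,0)*, h0:-2:-1/(0,2,0,0), h1:-1:-1/(2,1,0,0), h1:-2:-1/(2,0,0,0)
pass> [(1,2,0,0)] X move#4: h0:-1:-1/(0,2,0,0), h1:-1:+1/(1,1,0,0)*, h1:-2:-1/(1,0,0,0)
pass> [(1,1,0,0)] O move#5: h0:-1:-1/(0,1,0,0)*, h1:-1:-1/(1,0,0,0)
pass> [(0,1,0,0)] X move#6: h1:-1:+1/(0,0,0,0)*
pass> [(0,0,0,0)] end (terminal -1, O#7); searched (3,2,1,0) to 6
for X: play -1, pass +1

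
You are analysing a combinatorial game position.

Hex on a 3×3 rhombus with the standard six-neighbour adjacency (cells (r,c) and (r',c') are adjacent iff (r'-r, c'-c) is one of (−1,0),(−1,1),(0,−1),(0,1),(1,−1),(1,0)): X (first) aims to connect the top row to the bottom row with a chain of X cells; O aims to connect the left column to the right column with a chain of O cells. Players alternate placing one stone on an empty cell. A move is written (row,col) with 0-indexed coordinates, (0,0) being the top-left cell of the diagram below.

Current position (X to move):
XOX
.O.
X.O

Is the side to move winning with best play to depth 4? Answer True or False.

p1 X@[XOX/.O./X.O]: (1,0)[XOX/XO./X.O]+1* (1,2)[XOX/.OX/X.O]+1 (2,1)[XOX/.O./XXO]+1
p2 O@[XOX/XO./X.O] terminal -1; root [XOX/.O./X.O] d4

X winning at [XOX/.O./X.O]: True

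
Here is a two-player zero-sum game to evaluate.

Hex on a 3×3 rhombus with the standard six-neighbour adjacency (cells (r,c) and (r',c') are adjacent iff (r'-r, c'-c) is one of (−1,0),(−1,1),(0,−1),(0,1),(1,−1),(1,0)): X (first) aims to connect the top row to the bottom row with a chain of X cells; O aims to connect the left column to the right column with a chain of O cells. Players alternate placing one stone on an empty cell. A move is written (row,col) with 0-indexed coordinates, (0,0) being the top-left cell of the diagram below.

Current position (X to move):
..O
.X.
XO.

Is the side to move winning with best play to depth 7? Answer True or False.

p1 X@[..O/.X./XO.]: (0,0)[X.O/.X./XO.]+1* (0,1)[.XO/.X./XO.]+1 (1,0)[..O/XX./XO.]+1 (1,2)[..O/.XX/XO.]-1 (2,2)[..O/.X./XOX]-1
p2 O@[X.O/.X./XO.]: (0,1)[XOO/.X./XO.]-1* (1,0)[X.O/OX./XO.]-1 (1,2)[X.O/.XO/XO.]-1 (2,2)[X.O/.X./XOO]-1
p3 X@[XOO/.X./XO.]: (1,0)[XOO/XX./XO.]+1* (1,2)[XOO/.XX/XO.]-1 (2,2)[XOO/.X./XOX]-1
p4 O@[XOO/XX./XO.] terminal -1; root [..O/.X./XO.] d7

X winning at [..O/.X./XO.]: True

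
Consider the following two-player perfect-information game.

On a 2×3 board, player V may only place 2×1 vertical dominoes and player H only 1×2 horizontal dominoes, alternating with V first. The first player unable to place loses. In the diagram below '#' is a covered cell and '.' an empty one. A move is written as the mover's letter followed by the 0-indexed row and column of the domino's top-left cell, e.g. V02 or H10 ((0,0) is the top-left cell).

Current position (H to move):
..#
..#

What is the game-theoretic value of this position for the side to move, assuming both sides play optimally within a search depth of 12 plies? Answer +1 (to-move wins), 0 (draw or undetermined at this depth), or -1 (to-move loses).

value(..#/..#, H) = +1

ply 1, H at ..#/..# | H00=+1→###/..#*; H10=+1→..#/###
ply 2: ###/..# is terminal -1 (V); from ..#/..# depth 12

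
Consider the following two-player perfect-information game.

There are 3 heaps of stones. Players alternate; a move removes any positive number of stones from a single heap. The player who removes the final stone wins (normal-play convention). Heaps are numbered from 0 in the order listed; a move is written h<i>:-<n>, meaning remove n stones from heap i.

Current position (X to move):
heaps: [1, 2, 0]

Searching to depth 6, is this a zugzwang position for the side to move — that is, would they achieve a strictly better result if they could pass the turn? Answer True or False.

zugzwang((1,2,0), X) = False

p1 X@[(1,2,0)]: h0:-1[(0,2,0)]-1 h1:-1[(1,1,0)]+1* h1:-2[(1,0,0)]-1
p2 O@[(1,1,0)]: h0:-1[(0,1,0)]-1* h1:-1[(1,0,0)]-1
p3 X@[(0,1,0)]: h1:-1[(0,0,0)]+1*
p4 O@[(0,0,0)] terminal -1; root [(1,2,0)] d6
suppose X passes — search the same position with O to move:
pass> p1 O@[(1,2,0)]: h0:-1[(0,2,0)]-1 h1:-1[(1,1,0)]+1* h1:-2[(1,0,0)]-1
pass> p2 X@[(1,1,0)]: h0:-1[(0,1,0)]-1* h1:-1[(1,0,0)]-1
pass> p3 O@[(0,1,0)]: h1:-1[(0,0,0)]+1*
pass> p4 X@[(0,0,0)] terminal -1; root [(1,2,0)] d6
for X: play +1, pass -1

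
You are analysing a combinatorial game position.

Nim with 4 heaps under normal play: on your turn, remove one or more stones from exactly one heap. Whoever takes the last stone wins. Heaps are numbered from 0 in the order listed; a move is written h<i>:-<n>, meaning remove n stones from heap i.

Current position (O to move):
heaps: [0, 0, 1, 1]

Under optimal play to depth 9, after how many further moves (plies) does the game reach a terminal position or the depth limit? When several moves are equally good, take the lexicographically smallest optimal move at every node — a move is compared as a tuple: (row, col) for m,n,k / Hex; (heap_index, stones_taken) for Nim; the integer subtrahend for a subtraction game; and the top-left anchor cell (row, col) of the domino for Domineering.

PV length from [(0,0,1,1)]: 2 plies

p1 O@[(0,0,1,1)]: h2:-1[(0,0,0,1)]-1* h3:-1[(0,0,1,0)]-1
p2 X@[(0,0,0,1)]: h3:-1[(0,0,0,0)]+1*
p3 O@[(0,0,0,0)] terminal -1; root [(0,0,1,1)] d9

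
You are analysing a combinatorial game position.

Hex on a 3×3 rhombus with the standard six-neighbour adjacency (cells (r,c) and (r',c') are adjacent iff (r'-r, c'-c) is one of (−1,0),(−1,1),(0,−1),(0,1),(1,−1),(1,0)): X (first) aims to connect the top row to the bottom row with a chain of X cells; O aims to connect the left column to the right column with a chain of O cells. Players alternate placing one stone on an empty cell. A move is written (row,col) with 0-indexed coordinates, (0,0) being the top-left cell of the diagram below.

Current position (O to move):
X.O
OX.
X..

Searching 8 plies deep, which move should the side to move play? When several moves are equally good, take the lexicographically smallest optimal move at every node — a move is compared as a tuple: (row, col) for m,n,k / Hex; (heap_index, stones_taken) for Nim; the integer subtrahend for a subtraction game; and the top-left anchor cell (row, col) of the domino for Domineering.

O's best at [X.O/OX./X..]: (0,1)

p1 O@[X.O/OX./X..]: (0,1)[XOO/OX./X..]+1* (1,2)[X.O/OXO/X..]-1 (2,1)[X.O/OX./XO.]-1 (2,2)[X.O/OX./X.O]-1
p2 X@[XOO/OX./X..] terminal -1; root [X.O/OX./X..] d8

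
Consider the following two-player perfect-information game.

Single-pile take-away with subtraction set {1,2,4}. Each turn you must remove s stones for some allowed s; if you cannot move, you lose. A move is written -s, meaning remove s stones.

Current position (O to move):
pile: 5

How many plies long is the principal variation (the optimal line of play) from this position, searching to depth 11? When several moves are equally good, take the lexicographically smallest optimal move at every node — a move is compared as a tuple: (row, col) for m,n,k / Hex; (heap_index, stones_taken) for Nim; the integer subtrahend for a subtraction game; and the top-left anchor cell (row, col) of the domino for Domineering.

p1 O@[5]: -1[4]-1 -2[3]+1* -4[1]-1
p2 X@[3]: -1[2]-1* -2[1]-1
p3 O@[2]: -1[1]-1 -2[0]+1*
p4 X@[0] terminal -1; root [5] d11

PV length from [5]: 3 plies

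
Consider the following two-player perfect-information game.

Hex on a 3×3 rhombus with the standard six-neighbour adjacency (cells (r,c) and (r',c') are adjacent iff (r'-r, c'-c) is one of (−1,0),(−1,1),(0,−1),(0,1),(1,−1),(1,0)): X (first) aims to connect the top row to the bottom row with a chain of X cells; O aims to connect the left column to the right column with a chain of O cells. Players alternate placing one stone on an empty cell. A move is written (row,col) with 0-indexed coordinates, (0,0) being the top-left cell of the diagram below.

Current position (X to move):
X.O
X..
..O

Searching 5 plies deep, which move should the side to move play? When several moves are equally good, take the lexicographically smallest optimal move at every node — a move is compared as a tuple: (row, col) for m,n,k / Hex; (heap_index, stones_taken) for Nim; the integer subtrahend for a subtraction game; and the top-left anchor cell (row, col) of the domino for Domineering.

X's best at [X.O/X../..O]: (1,1)

[X.O/X../..O] X move#1: (0,1):-1/XXO/X../..O, (1,1):+1/X.O/XX./..O*, (1,2):-1/X.O/X.X/..O, (2,0):+1/X.O/X../X.O, (2,1):+1/X.O/X../.XO
[X.O/XX./..O] O move#2: (0,1):-1/XOO/XX./..O*, (1,2):-1/X.O/XXO/..O, (2,0):-1/X.O/XX./O.O, (2,1):-1/X.O/XX./.OO
[XOO/XX./..O] X move#3: (1,2):+1/XOO/XXX/..O*, (2,0):+1/XOO/XX./X.O, (2,1):+1/XOO/XX./.XO
[XOO/XXX/..O] O move#4: (2,0):-1/XOO/XXX/O.O*, (2,1):-1/XOO/XXX/.OO
[XOO/XXX/O.O] X move#5: (2,1):+1/XOO/XXX/OXO*
[XOO/XXX/OXO] end (terminal -1, O#6); searched X.O/X../..O to 5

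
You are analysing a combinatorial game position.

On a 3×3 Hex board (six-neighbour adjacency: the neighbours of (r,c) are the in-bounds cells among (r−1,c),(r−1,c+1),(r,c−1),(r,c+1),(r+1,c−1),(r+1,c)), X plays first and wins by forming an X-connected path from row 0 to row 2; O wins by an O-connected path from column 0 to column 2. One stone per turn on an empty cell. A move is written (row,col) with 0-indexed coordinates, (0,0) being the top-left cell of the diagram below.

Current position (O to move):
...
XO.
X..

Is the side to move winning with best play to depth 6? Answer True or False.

O winning at [.../XO./X..]: False

[.../XO./X..] O move#1: (0,0):-1/O../XO./X..*, (0,1):-1/.O./XO./X.., (0,2):-1/..O/XO./X.., (1,2):-1/.../XOO/X.., (2,1):-1/.../XO./XO., (2,2):-1/.../XO./X.O
[O../XO./X..] X move#2: (0,1):+1/OX./XO./X..*, (0,2):+1/O.X/XO./X.., (1,2):+1/O../XOX/X.., (2,1):-1/O../XO./XX., (2,2):-1/O../XO./X.X
[OX./XO./X..] end (terminal -1, O#3); searched .../XO./X.. to 6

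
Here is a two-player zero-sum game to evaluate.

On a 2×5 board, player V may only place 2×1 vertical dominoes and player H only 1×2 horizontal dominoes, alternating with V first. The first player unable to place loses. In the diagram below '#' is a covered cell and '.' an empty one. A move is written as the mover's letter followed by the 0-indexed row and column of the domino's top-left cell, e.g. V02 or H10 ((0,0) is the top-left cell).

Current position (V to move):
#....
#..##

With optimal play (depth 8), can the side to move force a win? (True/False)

p1 V@[#..../#..##]: V01[##.../##.##]-1 V02[#.#../#.###]+1*
p2 H@[#.#../#.###]: H03[#.###/#.###]-1*
p3 V@[#.###/#.###]: V01[#####/#####]+1*
p4 H@[#####/#####] terminal -1; root [#..../#..##] d8

V winning at [#..../#..##]: True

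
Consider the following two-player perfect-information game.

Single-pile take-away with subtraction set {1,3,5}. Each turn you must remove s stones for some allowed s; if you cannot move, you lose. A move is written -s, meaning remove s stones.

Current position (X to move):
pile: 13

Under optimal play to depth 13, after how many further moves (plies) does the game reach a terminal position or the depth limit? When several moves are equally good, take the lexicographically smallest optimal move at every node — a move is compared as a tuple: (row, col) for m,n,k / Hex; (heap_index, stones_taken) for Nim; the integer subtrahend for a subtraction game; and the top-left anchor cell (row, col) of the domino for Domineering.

PV length from [13]: 13 plies

[13] X move#1: -1:+1/12*, -3:+1/10, -5:+1/8
[12] O move#2: -1:-1/11*, -3:-1/9, -5:-1/7
[11] X move#3: -1:+1/10*, -3:+1/8, -5:+1/6
[10] O move#4: -1:-1/9*, -3:-1/7, -5:-1/5
[9] X move#5: -1:+1/8*, -3:+1/6, -5:+1/4
[8] O move#6: -1:-1/7*, -3:-1/5, -5:-1/3
[7] X move#7: -1:+1/6*, -3:+1/4, -5:+1/2
[6] O move#8: -1:-1/5*, -3:-1/3, -5:-1/1
[5] X move#9: -1:+1/4*, -3:+1/2, -5:+1/0
[4] O move#10: -1:-1/3*, -3:-1/1
[3] X move#11: -1:+1/2*, -3:+1/0
[2] O move#12: -1:-1/1*
[1] X move#13: -1:+1/0*
[0] end (terminal -1, O#14); searched 13 to 13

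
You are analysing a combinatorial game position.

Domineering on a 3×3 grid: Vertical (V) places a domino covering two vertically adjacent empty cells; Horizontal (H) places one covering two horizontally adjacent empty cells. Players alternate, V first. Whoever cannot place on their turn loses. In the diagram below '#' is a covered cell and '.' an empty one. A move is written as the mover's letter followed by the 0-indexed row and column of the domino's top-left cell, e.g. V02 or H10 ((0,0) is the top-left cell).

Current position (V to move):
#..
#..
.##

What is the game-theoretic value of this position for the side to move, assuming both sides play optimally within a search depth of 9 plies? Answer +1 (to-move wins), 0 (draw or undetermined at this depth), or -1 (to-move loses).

[#../#../.##] V move#1: V01:+1/##./##./.##*, V02:+1/#.#/#.#/.##
[##./##./.##] end (terminal -1, H#2); searched #../#../.## to 9

value(#../#../.##, V) = +1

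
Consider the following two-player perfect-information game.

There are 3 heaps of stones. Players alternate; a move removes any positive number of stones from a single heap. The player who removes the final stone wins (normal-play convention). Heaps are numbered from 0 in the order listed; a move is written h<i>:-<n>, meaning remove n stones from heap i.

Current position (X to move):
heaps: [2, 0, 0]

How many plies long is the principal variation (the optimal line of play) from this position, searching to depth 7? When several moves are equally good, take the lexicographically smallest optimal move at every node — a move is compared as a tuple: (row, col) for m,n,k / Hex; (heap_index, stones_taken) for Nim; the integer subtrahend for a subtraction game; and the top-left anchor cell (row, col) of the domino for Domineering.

[(2,0,0)] X move#1: h0:-1:-1/(1,0,0), h0:-2:+1/(0,0,0)*
[(0,0,0)] end (terminal -1, O#2); searched (2,0,0) to 7

PV length from [(2,0,0)]: 1 ply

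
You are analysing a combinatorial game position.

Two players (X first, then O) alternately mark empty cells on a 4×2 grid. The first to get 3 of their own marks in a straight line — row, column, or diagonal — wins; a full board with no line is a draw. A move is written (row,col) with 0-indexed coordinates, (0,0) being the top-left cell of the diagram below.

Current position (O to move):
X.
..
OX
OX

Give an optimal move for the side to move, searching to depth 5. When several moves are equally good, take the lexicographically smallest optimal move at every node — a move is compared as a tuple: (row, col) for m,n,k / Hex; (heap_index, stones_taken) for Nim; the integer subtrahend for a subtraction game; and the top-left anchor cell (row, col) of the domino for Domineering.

O's best at [X./../OX/OX]: (1,0)

[X./../OX/OX] O move#1: (0,1):-1/XO/../OX/OX, (1,0):+1/X./O./OX/OX*, (1,1):+0/X./.O/OX/OX
[X./O./OX/OX] end (terminal -1, X#2); searched X./../OX/OX to 5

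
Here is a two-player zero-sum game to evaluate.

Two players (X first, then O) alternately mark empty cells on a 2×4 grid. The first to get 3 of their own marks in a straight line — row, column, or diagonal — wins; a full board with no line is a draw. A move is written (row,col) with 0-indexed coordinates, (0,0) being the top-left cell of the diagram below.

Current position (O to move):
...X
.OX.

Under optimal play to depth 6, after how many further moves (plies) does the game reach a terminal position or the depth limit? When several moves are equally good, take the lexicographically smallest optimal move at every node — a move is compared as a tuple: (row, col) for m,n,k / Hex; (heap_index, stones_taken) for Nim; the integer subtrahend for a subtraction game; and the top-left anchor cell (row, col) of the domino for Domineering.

p1 O@[...X/.OX.]: (0,0)[O..X/.OX.]+0* (0,1)[.O.X/.OX.]+0 (0,2)[..OX/.OX.]+0 (1,0)[...X/OOX.]+0 (1,3)[...X/.OXO]+0
p2 X@[O..X/.OX.]: (0,1)[OX.X/.OX.]+0* (0,2)[O.XX/.OX.]+0 (1,0)[O..X/XOX.]+0 (1,3)[O..X/.OXX]+0
p3 O@[OX.X/.OX.]: (0,2)[OXOX/.OX.]+0* (1,0)[OX.X/OOX.]-1 (1,3)[OX.X/.OXO]-1
p4 X@[OXOX/.OX.]: (1,0)[OXOX/XOX.]+0* (1,3)[OXOX/.OXX]+0
p5 O@[OXOX/XOX.]: (1,3)[OXOX/XOXO]+0*
p6 X@[OXOX/XOXO] terminal +0; root [...X/.OX.] d6

PV length from [...X/.OX.]: 5 plies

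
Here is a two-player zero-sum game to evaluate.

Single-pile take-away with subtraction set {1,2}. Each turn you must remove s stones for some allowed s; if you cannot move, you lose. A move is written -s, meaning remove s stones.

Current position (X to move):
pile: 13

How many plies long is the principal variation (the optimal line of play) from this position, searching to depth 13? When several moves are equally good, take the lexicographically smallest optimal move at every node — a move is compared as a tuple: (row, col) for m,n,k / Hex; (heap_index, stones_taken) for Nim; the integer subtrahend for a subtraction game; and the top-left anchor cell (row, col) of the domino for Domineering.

PV length from [13]: 9 plies

ply 1, X at 13 | -1=+1→12*; -2=-1→11
ply 2, O at 12 | -1=-1→11*; -2=-1→10
ply 3, X at 11 | -1=-1→10; -2=+1→9*
ply 4, O at 9 | -1=-1→8*; -2=-1→7
ply 5, X at 8 | -1=-1→7; -2=+1→6*
ply 6, O at 6 | -1=-1→5*; -2=-1→4
ply 7, X at 5 | -1=-1→4; -2=+1→3*
ply 8, O at 3 | -1=-1→2*; -2=-1→1
ply 9, X at 2 | -1=-1→1; -2=+1→0*
ply 10: 0 is terminal -1 (O); from 13 depth 13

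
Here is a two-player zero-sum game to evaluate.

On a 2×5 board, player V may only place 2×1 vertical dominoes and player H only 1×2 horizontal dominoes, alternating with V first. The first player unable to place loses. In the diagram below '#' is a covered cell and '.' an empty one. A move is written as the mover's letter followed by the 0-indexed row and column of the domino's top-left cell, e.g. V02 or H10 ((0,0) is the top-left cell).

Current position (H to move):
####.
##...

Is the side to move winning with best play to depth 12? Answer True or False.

[####./##...] H move#1: H12:-1/####./####., H13:+1/####./##.##*
[####./##.##] end (terminal -1, V#2); searched ####./##... to 12

H winning at [####./##...]: True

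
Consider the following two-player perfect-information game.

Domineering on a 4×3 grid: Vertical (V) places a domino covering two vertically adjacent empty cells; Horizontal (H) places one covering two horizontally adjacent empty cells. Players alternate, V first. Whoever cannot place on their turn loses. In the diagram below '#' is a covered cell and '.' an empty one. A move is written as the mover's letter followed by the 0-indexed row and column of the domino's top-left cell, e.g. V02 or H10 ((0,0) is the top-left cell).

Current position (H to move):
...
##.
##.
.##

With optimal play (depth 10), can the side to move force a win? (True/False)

H winning at [.../##./##./.##]: False

p1 H@[.../##./##./.##]: H00[##./##./##./.##]-1* H01[.##/##./##./.##]-1
p2 V@[##./##./##./.##]: V02[###/###/##./.##]+1* V12[##./###/###/.##]+1
p3 H@[###/###/##./.##] terminal -1; root [.../##./##./.##] d10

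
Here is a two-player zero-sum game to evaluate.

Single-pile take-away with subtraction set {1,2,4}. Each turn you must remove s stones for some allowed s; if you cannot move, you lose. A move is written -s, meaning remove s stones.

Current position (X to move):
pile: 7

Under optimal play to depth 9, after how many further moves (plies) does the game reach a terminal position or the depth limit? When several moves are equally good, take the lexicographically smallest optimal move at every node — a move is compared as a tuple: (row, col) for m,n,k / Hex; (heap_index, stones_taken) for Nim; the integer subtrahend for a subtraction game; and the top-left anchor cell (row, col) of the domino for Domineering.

ply 1, X at 7 | -1=+1→6*; -2=-1→5; -4=+1→3
ply 2, O at 6 | -1=-1→5*; -2=-1→4; -4=-1→2
ply 3, X at 5 | -1=-1→4; -2=+1→3*; -4=-1→1
ply 4, O at 3 | -1=-1→2*; -2=-1→1
ply 5, X at 2 | -1=-1→1; -2=+1→0*
ply 6: 0 is terminal -1 (O); from 7 depth 9

PV length from [7]: 5 plies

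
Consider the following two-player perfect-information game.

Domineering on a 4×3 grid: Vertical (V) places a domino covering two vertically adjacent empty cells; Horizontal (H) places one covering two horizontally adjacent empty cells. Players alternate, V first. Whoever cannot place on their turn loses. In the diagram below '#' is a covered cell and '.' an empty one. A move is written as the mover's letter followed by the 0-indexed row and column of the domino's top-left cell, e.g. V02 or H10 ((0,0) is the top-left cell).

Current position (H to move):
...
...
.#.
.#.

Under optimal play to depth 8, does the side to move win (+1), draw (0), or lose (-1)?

p1 H@[.../.../.#./.#.]: H00[##./.../.#./.#.]-1* H01[.##/.../.#./.#.]-1 H10[.../##./.#./.#.]-1 H11[.../.##/.#./.#.]-1
p2 V@[##./.../.#./.#.]: V02[###/..#/.#./.#.]+1* V10[##./#../##./.#.]+1 V12[##./..#/.##/.#.]+1 V20[##./.../##./##.]+1 V22[##./.../.##/.##]+1
p3 H@[###/..#/.#./.#.]: H10[###/###/.#./.#.]-1*
p4 V@[###/###/.#./.#.]: V20[###/###/##./##.]+1* V22[###/###/.##/.##]+1
p5 H@[###/###/##./##.] terminal -1; root [.../.../.#./.#.] d8

value(.../.../.#./.#., H) = -1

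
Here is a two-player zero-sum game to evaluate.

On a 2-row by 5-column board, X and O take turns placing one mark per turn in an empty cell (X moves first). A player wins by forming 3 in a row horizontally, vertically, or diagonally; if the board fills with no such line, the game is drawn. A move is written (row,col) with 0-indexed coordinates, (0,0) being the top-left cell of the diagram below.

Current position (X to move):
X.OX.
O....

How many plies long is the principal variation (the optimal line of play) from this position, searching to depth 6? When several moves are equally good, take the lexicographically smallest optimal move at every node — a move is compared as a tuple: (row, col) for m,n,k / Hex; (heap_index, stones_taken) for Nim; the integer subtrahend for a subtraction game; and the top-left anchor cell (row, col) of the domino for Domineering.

PV length from [X.OX./O....]: 6 plies

p1 X@[X.OX./O....]: (0,1)[XXOX./O....]+0* (0,4)[X.OXX/O....]+0 (1,1)[X.OX./OX...]+0 (1,2)[X.OX./O.X..]+0 (1,3)[X.OX./O..X.]+0 (1,4)[X.OX./O...X]+0
p2 O@[XXOX./O....]: (0,4)[XXOXO/O....]+0* (1,1)[XXOX./OO...]+0 (1,2)[XXOX./O.O..]+0 (1,3)[XXOX./O..O.]+0 (1,4)[XXOX./O...O]+0
p3 X@[XXOXO/O....]: (1,1)[XXOXO/OX...]+0* (1,2)[XXOXO/O.X..]+0 (1,3)[XXOXO/O..X.]+0 (1,4)[XXOXO/O...X]+0
p4 O@[XXOXO/OX...]: (1,2)[XXOXO/OXO..]+0* (1,3)[XXOXO/OX.O.]+0 (1,4)[XXOXO/OX..O]+0
p5 X@[XXOXO/OXO..]: (1,3)[XXOXO/OXOX.]+0* (1,4)[XXOXO/OXO.X]+0
p6 O@[XXOXO/OXOX.]: (1,4)[XXOXO/OXOXO]+0*
p7 X@[XXOXO/OXOXO] terminal +0; root [X.OX./O....] d6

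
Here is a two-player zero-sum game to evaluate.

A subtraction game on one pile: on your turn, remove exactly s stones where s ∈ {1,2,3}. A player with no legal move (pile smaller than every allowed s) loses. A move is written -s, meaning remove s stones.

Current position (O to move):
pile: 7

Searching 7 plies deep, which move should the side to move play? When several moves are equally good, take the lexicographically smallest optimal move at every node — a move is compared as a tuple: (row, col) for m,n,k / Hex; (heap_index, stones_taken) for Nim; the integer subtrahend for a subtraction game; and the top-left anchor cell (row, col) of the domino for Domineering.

O's best at [7]: -3

p1 O@[7]: -1[6]-1 -2[5]-1 -3[4]+1*
p2 X@[4]: -1[3]-1* -2[2]-1 -3[1]-1
p3 O@[3]: -1[2]-1 -2[1]-1 -3[0]+1*
p4 X@[0] terminal -1; root [7] d7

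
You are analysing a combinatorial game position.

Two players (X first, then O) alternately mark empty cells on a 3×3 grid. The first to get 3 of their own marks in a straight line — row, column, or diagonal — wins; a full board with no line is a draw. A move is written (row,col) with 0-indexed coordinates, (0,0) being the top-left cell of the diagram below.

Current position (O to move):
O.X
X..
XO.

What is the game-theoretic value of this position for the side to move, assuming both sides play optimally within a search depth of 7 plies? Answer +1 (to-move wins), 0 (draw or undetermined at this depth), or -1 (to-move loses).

value(O.X/X../XO., O) = +1

ply 1, O at O.X/X../XO. | (0,1)=-1→OOX/X../XO.; (1,1)=+1→O.X/XO./XO.*; (1,2)=-1→O.X/X.O/XO.; (2,2)=-1→O.X/X../XOO
ply 2, X at O.X/XO./XO. | (0,1)=-1→OXX/XO./XO.*; (1,2)=-1→O.X/XOX/XO.; (2,2)=-1→O.X/XO./XOX
ply 3, O at OXX/XO./XO. | (1,2)=+0→OXX/XOO/XO.; (2,2)=+1→OXX/XO./XOO*
ply 4: OXX/XO./XOO is terminal -1 (X); from O.X/X../XO. depth 7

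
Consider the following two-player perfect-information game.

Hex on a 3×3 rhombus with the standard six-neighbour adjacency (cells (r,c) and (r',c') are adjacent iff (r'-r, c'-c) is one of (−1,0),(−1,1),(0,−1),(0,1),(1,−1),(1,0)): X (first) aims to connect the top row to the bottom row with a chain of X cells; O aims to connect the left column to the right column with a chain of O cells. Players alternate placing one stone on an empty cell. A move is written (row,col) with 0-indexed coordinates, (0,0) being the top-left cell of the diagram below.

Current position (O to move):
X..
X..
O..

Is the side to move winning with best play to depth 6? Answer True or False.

O winning at [X../X../O..]: True

p1 O@[X../X../O..]: (0,1)[XO./X../O..]-1 (0,2)[X.O/X../O..]+1* (1,1)[X../XO./O..]+1 (1,2)[X../X.O/O..]+1 (2,1)[X../X../OO.]+1 (2,2)[X../X../O.O]+1
p2 X@[X.O/X../O..]: (0,1)[XXO/X../O..]-1* (1,1)[X.O/XX./O..]-1 (1,2)[X.O/X.X/O..]-1 (2,1)[X.O/X../OX.]-1 (2,2)[X.O/X../O.X]-1
p3 O@[XXO/X../O..]: (1,1)[XXO/XO./O..]+1* (1,2)[XXO/X.O/O..]+1 (2,1)[XXO/X../OO.]+1 (2,2)[XXO/X../O.O]+1
p4 X@[XXO/XO./O..] terminal -1; root [X../X../O..] d6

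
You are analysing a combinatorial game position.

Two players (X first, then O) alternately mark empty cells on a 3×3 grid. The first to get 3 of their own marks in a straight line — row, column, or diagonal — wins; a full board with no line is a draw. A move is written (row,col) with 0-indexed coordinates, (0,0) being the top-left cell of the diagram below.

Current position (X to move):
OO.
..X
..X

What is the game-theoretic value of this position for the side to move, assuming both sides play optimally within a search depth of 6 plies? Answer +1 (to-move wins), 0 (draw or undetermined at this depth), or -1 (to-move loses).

value(OO./..X/..X, X) = +1

p1 X@[OO./..X/..X]: (0,2)[OOX/..X/..X]+1* (1,0)[OO./X.X/..X]-1 (1,1)[OO./.XX/..X]-1 (2,0)[OO./..X/X.X]-1 (2,1)[OO./..X/.XX]-1
p2 O@[OOX/..X/..X] terminal -1; root [OO./..X/..X] d6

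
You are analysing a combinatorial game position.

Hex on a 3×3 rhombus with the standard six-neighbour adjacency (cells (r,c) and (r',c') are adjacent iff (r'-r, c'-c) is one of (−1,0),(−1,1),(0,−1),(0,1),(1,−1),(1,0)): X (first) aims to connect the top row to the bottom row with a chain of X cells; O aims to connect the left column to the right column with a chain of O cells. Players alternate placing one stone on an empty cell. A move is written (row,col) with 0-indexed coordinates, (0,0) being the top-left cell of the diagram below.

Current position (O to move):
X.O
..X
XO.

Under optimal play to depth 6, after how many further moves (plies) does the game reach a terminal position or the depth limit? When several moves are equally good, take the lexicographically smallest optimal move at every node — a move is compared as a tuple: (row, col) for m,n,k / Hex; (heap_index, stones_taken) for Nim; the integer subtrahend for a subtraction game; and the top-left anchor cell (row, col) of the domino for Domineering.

PV length from [X.O/..X/XO.]: 3 plies

p1 O@[X.O/..X/XO.]: (0,1)[XOO/..X/XO.]-1 (1,0)[X.O/O.X/XO.]+1* (1,1)[X.O/.OX/XO.]-1 (2,2)[X.O/..X/XOO]-1
p2 X@[X.O/O.X/XO.]: (0,1)[XXO/O.X/XO.]-1* (1,1)[X.O/OXX/XO.]-1 (2,2)[X.O/O.X/XOX]-1
p3 O@[XXO/O.X/XO.]: (1,1)[XXO/OOX/XO.]+1* (2,2)[XXO/O.X/XOO]-1
p4 X@[XXO/OOX/XO.] terminal -1; root [X.O/..X/XO.] d6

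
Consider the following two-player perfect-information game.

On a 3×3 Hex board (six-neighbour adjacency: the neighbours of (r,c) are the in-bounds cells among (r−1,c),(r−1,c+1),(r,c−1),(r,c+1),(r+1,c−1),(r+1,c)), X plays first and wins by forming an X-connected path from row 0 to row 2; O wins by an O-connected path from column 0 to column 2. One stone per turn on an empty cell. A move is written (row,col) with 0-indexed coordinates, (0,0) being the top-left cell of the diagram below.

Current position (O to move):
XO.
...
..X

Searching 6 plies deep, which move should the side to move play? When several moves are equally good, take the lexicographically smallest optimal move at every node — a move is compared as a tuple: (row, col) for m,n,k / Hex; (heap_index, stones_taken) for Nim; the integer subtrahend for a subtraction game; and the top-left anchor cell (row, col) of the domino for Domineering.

p1 O@[XO./.../..X]: (0,2)[XOO/.../..X]-1 (1,0)[XO./O../..X]-1 (1,1)[XO./.O./..X]+1* (1,2)[XO./..O/..X]-1 (2,0)[XO./.../O.X]-1 (2,1)[XO./.../.OX]-1
p2 X@[XO./.O./..X]: (0,2)[XOX/.O./..X]-1* (1,0)[XO./XO./..X]-1 (1,2)[XO./.OX/..X]-1 (2,0)[XO./.O./X.X]-1 (2,1)[XO./.O./.XX]-1
p3 O@[XOX/.O./..X]: (1,0)[XOX/OO./..X]-1 (1,2)[XOX/.OO/..X]+1* (2,0)[XOX/.O./O.X]-1 (2,1)[XOX/.O./.OX]-1
p4 X@[XOX/.OO/..X]: (1,0)[XOX/XOO/..X]-1* (2,0)[XOX/.OO/X.X]-1 (2,1)[XOX/.OO/.XX]-1
p5 O@[XOX/XOO/..X]: (2,0)[XOX/XOO/O.X]+1* (2,1)[XOX/XOO/.OX]-1
p6 X@[XOX/XOO/O.X] terminal -1; root [XO./.../..X] d6

O's best at [XO./.../..X]: (1,1)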